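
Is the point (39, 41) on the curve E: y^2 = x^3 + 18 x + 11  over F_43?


Check whether y^2 = x^3 + 18 x + 11 (mod 43) for (x, y) = (39, 41).
LHS: y^2 = 41^2 mod 43 = 4
RHS: x^3 + 18 x + 11 = 39^3 + 18*39 + 11 mod 43 = 4
LHS = RHS

Yes, on the curve


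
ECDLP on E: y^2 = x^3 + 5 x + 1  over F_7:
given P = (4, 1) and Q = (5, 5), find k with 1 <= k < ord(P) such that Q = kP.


Enumerate multiples of P until we hit Q = (5, 5):
  1P = (4, 1)
  2P = (3, 1)
  3P = (0, 6)
  4P = (5, 2)
  5P = (6, 4)
  6P = (1, 0)
  7P = (6, 3)
  8P = (5, 5)
Match found at i = 8.

k = 8


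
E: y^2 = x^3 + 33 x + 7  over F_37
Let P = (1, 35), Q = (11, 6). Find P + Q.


P != Q, so use the chord formula.
s = (y2 - y1) / (x2 - x1) = (8) / (10) mod 37 = 23
x3 = s^2 - x1 - x2 mod 37 = 23^2 - 1 - 11 = 36
y3 = s (x1 - x3) - y1 mod 37 = 23 * (1 - 36) - 35 = 11

P + Q = (36, 11)


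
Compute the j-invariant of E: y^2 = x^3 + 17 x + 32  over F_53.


Delta = -16(4 a^3 + 27 b^2) mod 53 = 40
-1728 * (4 a)^3 = -1728 * (4*17)^3 mod 53 = 14
j = 14 * 40^(-1) mod 53 = 3

j = 3 (mod 53)


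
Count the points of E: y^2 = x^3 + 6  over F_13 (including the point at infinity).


For each x in F_13, count y with y^2 = x^3 + 0 x + 6 mod 13:
  x = 2: RHS = 1, y in [1, 12]  -> 2 point(s)
  x = 5: RHS = 1, y in [1, 12]  -> 2 point(s)
  x = 6: RHS = 1, y in [1, 12]  -> 2 point(s)
Affine points: 6. Add the point at infinity: total = 7.

#E(F_13) = 7


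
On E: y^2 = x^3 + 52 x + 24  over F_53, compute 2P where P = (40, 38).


Doubling: s = (3 x1^2 + a) / (2 y1)
s = (3*40^2 + 52) / (2*38) mod 53 = 22
x3 = s^2 - 2 x1 mod 53 = 22^2 - 2*40 = 33
y3 = s (x1 - x3) - y1 mod 53 = 22 * (40 - 33) - 38 = 10

2P = (33, 10)


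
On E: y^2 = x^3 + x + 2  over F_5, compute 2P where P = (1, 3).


k = 2 = 10_2 (binary, LSB first: 01)
Double-and-add from P = (1, 3):
  bit 0 = 0: acc unchanged = O
  bit 1 = 1: acc = O + (4, 0) = (4, 0)

2P = (4, 0)


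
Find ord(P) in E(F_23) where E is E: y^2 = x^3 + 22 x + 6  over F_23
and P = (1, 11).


Compute successive multiples of P until we hit O:
  1P = (1, 11)
  2P = (2, 14)
  3P = (6, 20)
  4P = (22, 11)
  5P = (0, 12)
  6P = (0, 11)
  7P = (22, 12)
  8P = (6, 3)
  ... (continuing to 11P)
  11P = O

ord(P) = 11


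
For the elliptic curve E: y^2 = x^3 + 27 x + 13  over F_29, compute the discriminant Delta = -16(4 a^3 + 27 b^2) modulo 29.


4 a^3 + 27 b^2 = 4*27^3 + 27*13^2 = 78732 + 4563 = 83295
Delta = -16 * (83295) = -1332720
Delta mod 29 = 4

Delta = 4 (mod 29)


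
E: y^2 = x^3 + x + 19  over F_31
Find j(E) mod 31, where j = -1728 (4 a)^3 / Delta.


Delta = -16(4 a^3 + 27 b^2) mod 31 = 7
-1728 * (4 a)^3 = -1728 * (4*1)^3 mod 31 = 16
j = 16 * 7^(-1) mod 31 = 20

j = 20 (mod 31)


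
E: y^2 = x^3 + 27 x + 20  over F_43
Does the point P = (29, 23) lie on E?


Check whether y^2 = x^3 + 27 x + 20 (mod 43) for (x, y) = (29, 23).
LHS: y^2 = 23^2 mod 43 = 13
RHS: x^3 + 27 x + 20 = 29^3 + 27*29 + 20 mod 43 = 37
LHS != RHS

No, not on the curve


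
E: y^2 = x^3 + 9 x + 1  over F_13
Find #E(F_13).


For each x in F_13, count y with y^2 = x^3 + 9 x + 1 mod 13:
  x = 0: RHS = 1, y in [1, 12]  -> 2 point(s)
  x = 2: RHS = 1, y in [1, 12]  -> 2 point(s)
  x = 3: RHS = 3, y in [4, 9]  -> 2 point(s)
  x = 4: RHS = 10, y in [6, 7]  -> 2 point(s)
  x = 7: RHS = 4, y in [2, 11]  -> 2 point(s)
  x = 8: RHS = 0, y in [0]  -> 1 point(s)
  x = 10: RHS = 12, y in [5, 8]  -> 2 point(s)
  x = 11: RHS = 1, y in [1, 12]  -> 2 point(s)
  x = 12: RHS = 4, y in [2, 11]  -> 2 point(s)
Affine points: 17. Add the point at infinity: total = 18.

#E(F_13) = 18


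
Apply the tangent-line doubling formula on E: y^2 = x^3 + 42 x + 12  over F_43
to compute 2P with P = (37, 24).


Doubling: s = (3 x1^2 + a) / (2 y1)
s = (3*37^2 + 42) / (2*24) mod 43 = 30
x3 = s^2 - 2 x1 mod 43 = 30^2 - 2*37 = 9
y3 = s (x1 - x3) - y1 mod 43 = 30 * (37 - 9) - 24 = 42

2P = (9, 42)


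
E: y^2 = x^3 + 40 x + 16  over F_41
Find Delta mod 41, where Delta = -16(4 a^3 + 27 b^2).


4 a^3 + 27 b^2 = 4*40^3 + 27*16^2 = 256000 + 6912 = 262912
Delta = -16 * (262912) = -4206592
Delta mod 41 = 8

Delta = 8 (mod 41)


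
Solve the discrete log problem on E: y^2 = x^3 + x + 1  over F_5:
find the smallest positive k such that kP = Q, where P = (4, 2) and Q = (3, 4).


Enumerate multiples of P until we hit Q = (3, 4):
  1P = (4, 2)
  2P = (3, 4)
Match found at i = 2.

k = 2


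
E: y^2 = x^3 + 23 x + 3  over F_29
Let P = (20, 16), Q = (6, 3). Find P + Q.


P != Q, so use the chord formula.
s = (y2 - y1) / (x2 - x1) = (16) / (15) mod 29 = 3
x3 = s^2 - x1 - x2 mod 29 = 3^2 - 20 - 6 = 12
y3 = s (x1 - x3) - y1 mod 29 = 3 * (20 - 12) - 16 = 8

P + Q = (12, 8)


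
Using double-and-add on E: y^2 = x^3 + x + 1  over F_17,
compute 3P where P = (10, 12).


k = 3 = 11_2 (binary, LSB first: 11)
Double-and-add from P = (10, 12):
  bit 0 = 1: acc = O + (10, 12) = (10, 12)
  bit 1 = 1: acc = (10, 12) + (10, 5) = O

3P = O


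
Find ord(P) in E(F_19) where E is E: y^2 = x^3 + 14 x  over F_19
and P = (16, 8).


Compute successive multiples of P until we hit O:
  1P = (16, 8)
  2P = (7, 2)
  3P = (7, 17)
  4P = (16, 11)
  5P = O

ord(P) = 5


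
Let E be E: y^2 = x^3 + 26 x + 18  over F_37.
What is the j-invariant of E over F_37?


Delta = -16(4 a^3 + 27 b^2) mod 37 = 13
-1728 * (4 a)^3 = -1728 * (4*26)^3 mod 37 = 1
j = 1 * 13^(-1) mod 37 = 20

j = 20 (mod 37)


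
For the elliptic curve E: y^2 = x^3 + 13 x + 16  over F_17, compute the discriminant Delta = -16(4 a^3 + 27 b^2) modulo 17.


4 a^3 + 27 b^2 = 4*13^3 + 27*16^2 = 8788 + 6912 = 15700
Delta = -16 * (15700) = -251200
Delta mod 17 = 9

Delta = 9 (mod 17)


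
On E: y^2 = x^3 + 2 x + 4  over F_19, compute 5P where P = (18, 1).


k = 5 = 101_2 (binary, LSB first: 101)
Double-and-add from P = (18, 1):
  bit 0 = 1: acc = O + (18, 1) = (18, 1)
  bit 1 = 0: acc unchanged = (18, 1)
  bit 2 = 1: acc = (18, 1) + (13, 17) = (18, 18)

5P = (18, 18)


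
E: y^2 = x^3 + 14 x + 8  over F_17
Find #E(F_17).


For each x in F_17, count y with y^2 = x^3 + 14 x + 8 mod 17:
  x = 0: RHS = 8, y in [5, 12]  -> 2 point(s)
  x = 3: RHS = 9, y in [3, 14]  -> 2 point(s)
  x = 4: RHS = 9, y in [3, 14]  -> 2 point(s)
  x = 5: RHS = 16, y in [4, 13]  -> 2 point(s)
  x = 6: RHS = 2, y in [6, 11]  -> 2 point(s)
  x = 9: RHS = 13, y in [8, 9]  -> 2 point(s)
  x = 10: RHS = 9, y in [3, 14]  -> 2 point(s)
  x = 12: RHS = 0, y in [0]  -> 1 point(s)
Affine points: 15. Add the point at infinity: total = 16.

#E(F_17) = 16


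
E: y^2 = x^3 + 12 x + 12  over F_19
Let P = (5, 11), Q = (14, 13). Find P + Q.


P != Q, so use the chord formula.
s = (y2 - y1) / (x2 - x1) = (2) / (9) mod 19 = 15
x3 = s^2 - x1 - x2 mod 19 = 15^2 - 5 - 14 = 16
y3 = s (x1 - x3) - y1 mod 19 = 15 * (5 - 16) - 11 = 14

P + Q = (16, 14)


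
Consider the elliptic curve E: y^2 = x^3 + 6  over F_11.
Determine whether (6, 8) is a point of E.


Check whether y^2 = x^3 + 0 x + 6 (mod 11) for (x, y) = (6, 8).
LHS: y^2 = 8^2 mod 11 = 9
RHS: x^3 + 0 x + 6 = 6^3 + 0*6 + 6 mod 11 = 2
LHS != RHS

No, not on the curve


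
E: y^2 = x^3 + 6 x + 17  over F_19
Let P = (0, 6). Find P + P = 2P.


Doubling: s = (3 x1^2 + a) / (2 y1)
s = (3*0^2 + 6) / (2*6) mod 19 = 10
x3 = s^2 - 2 x1 mod 19 = 10^2 - 2*0 = 5
y3 = s (x1 - x3) - y1 mod 19 = 10 * (0 - 5) - 6 = 1

2P = (5, 1)


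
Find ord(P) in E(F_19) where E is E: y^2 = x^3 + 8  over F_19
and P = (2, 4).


Compute successive multiples of P until we hit O:
  1P = (2, 4)
  2P = (3, 4)
  3P = (14, 15)
  4P = (14, 4)
  5P = (3, 15)
  6P = (2, 15)
  7P = O

ord(P) = 7


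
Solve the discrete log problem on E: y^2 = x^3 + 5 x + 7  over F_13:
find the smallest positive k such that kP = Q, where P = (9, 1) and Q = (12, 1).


Enumerate multiples of P until we hit Q = (12, 1):
  1P = (9, 1)
  2P = (5, 1)
  3P = (12, 12)
  4P = (4, 0)
  5P = (12, 1)
Match found at i = 5.

k = 5


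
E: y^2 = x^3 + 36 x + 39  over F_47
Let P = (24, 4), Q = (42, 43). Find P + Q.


P != Q, so use the chord formula.
s = (y2 - y1) / (x2 - x1) = (39) / (18) mod 47 = 10
x3 = s^2 - x1 - x2 mod 47 = 10^2 - 24 - 42 = 34
y3 = s (x1 - x3) - y1 mod 47 = 10 * (24 - 34) - 4 = 37

P + Q = (34, 37)


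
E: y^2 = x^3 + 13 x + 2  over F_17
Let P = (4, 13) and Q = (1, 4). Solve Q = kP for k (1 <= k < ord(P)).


Enumerate multiples of P until we hit Q = (1, 4):
  1P = (4, 13)
  2P = (1, 13)
  3P = (12, 4)
  4P = (2, 6)
  5P = (2, 11)
  6P = (12, 13)
  7P = (1, 4)
Match found at i = 7.

k = 7


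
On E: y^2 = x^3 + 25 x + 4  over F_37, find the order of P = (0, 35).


Compute successive multiples of P until we hit O:
  1P = (0, 35)
  2P = (9, 12)
  3P = (19, 30)
  4P = (7, 35)
  5P = (30, 2)
  6P = (33, 5)
  7P = (14, 8)
  8P = (22, 18)
  ... (continuing to 38P)
  38P = O

ord(P) = 38


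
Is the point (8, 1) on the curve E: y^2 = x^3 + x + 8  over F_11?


Check whether y^2 = x^3 + 1 x + 8 (mod 11) for (x, y) = (8, 1).
LHS: y^2 = 1^2 mod 11 = 1
RHS: x^3 + 1 x + 8 = 8^3 + 1*8 + 8 mod 11 = 0
LHS != RHS

No, not on the curve


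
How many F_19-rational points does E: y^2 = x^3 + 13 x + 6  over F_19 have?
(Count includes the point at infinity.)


For each x in F_19, count y with y^2 = x^3 + 13 x + 6 mod 19:
  x = 0: RHS = 6, y in [5, 14]  -> 2 point(s)
  x = 1: RHS = 1, y in [1, 18]  -> 2 point(s)
  x = 5: RHS = 6, y in [5, 14]  -> 2 point(s)
  x = 9: RHS = 16, y in [4, 15]  -> 2 point(s)
  x = 11: RHS = 17, y in [6, 13]  -> 2 point(s)
  x = 12: RHS = 9, y in [3, 16]  -> 2 point(s)
  x = 13: RHS = 16, y in [4, 15]  -> 2 point(s)
  x = 14: RHS = 6, y in [5, 14]  -> 2 point(s)
  x = 15: RHS = 4, y in [2, 17]  -> 2 point(s)
  x = 16: RHS = 16, y in [4, 15]  -> 2 point(s)
  x = 18: RHS = 11, y in [7, 12]  -> 2 point(s)
Affine points: 22. Add the point at infinity: total = 23.

#E(F_19) = 23


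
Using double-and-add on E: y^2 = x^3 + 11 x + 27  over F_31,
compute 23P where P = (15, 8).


k = 23 = 10111_2 (binary, LSB first: 11101)
Double-and-add from P = (15, 8):
  bit 0 = 1: acc = O + (15, 8) = (15, 8)
  bit 1 = 1: acc = (15, 8) + (3, 26) = (23, 4)
  bit 2 = 1: acc = (23, 4) + (1, 16) = (26, 23)
  bit 3 = 0: acc unchanged = (26, 23)
  bit 4 = 1: acc = (26, 23) + (22, 6) = (3, 5)

23P = (3, 5)


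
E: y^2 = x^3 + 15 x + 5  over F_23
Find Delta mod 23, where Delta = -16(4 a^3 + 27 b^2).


4 a^3 + 27 b^2 = 4*15^3 + 27*5^2 = 13500 + 675 = 14175
Delta = -16 * (14175) = -226800
Delta mod 23 = 3

Delta = 3 (mod 23)


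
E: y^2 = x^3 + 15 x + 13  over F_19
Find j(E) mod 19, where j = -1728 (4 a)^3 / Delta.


Delta = -16(4 a^3 + 27 b^2) mod 19 = 1
-1728 * (4 a)^3 = -1728 * (4*15)^3 mod 19 = 8
j = 8 * 1^(-1) mod 19 = 8

j = 8 (mod 19)


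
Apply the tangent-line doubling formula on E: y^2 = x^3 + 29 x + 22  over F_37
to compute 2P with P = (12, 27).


Doubling: s = (3 x1^2 + a) / (2 y1)
s = (3*12^2 + 29) / (2*27) mod 37 = 1
x3 = s^2 - 2 x1 mod 37 = 1^2 - 2*12 = 14
y3 = s (x1 - x3) - y1 mod 37 = 1 * (12 - 14) - 27 = 8

2P = (14, 8)


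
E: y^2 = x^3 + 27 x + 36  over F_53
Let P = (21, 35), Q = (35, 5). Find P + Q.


P != Q, so use the chord formula.
s = (y2 - y1) / (x2 - x1) = (23) / (14) mod 53 = 13
x3 = s^2 - x1 - x2 mod 53 = 13^2 - 21 - 35 = 7
y3 = s (x1 - x3) - y1 mod 53 = 13 * (21 - 7) - 35 = 41

P + Q = (7, 41)


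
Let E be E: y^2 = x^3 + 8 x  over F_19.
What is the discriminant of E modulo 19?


4 a^3 + 27 b^2 = 4*8^3 + 27*0^2 = 2048 + 0 = 2048
Delta = -16 * (2048) = -32768
Delta mod 19 = 7

Delta = 7 (mod 19)


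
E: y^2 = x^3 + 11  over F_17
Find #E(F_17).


For each x in F_17, count y with y^2 = x^3 + 0 x + 11 mod 17:
  x = 2: RHS = 2, y in [6, 11]  -> 2 point(s)
  x = 3: RHS = 4, y in [2, 15]  -> 2 point(s)
  x = 5: RHS = 0, y in [0]  -> 1 point(s)
  x = 8: RHS = 13, y in [8, 9]  -> 2 point(s)
  x = 9: RHS = 9, y in [3, 14]  -> 2 point(s)
  x = 10: RHS = 8, y in [5, 12]  -> 2 point(s)
  x = 11: RHS = 16, y in [4, 13]  -> 2 point(s)
  x = 13: RHS = 15, y in [7, 10]  -> 2 point(s)
  x = 14: RHS = 1, y in [1, 16]  -> 2 point(s)
Affine points: 17. Add the point at infinity: total = 18.

#E(F_17) = 18


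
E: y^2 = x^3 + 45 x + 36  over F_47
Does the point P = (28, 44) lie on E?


Check whether y^2 = x^3 + 45 x + 36 (mod 47) for (x, y) = (28, 44).
LHS: y^2 = 44^2 mod 47 = 9
RHS: x^3 + 45 x + 36 = 28^3 + 45*28 + 36 mod 47 = 30
LHS != RHS

No, not on the curve


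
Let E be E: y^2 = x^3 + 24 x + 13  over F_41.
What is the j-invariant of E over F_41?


Delta = -16(4 a^3 + 27 b^2) mod 41 = 16
-1728 * (4 a)^3 = -1728 * (4*24)^3 mod 41 = 18
j = 18 * 16^(-1) mod 41 = 37

j = 37 (mod 41)


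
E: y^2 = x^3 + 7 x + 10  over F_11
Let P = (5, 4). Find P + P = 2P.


Doubling: s = (3 x1^2 + a) / (2 y1)
s = (3*5^2 + 7) / (2*4) mod 11 = 2
x3 = s^2 - 2 x1 mod 11 = 2^2 - 2*5 = 5
y3 = s (x1 - x3) - y1 mod 11 = 2 * (5 - 5) - 4 = 7

2P = (5, 7)


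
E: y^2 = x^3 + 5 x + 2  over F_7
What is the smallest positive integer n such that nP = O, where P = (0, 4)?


Compute successive multiples of P until we hit O:
  1P = (0, 4)
  2P = (4, 4)
  3P = (3, 3)
  4P = (1, 1)
  5P = (1, 6)
  6P = (3, 4)
  7P = (4, 3)
  8P = (0, 3)
  ... (continuing to 9P)
  9P = O

ord(P) = 9


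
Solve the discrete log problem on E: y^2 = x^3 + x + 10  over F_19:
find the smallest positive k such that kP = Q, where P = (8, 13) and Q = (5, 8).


Enumerate multiples of P until we hit Q = (5, 8):
  1P = (8, 13)
  2P = (9, 11)
  3P = (6, 2)
  4P = (2, 1)
  5P = (13, 15)
  6P = (5, 11)
  7P = (17, 0)
  8P = (5, 8)
Match found at i = 8.

k = 8


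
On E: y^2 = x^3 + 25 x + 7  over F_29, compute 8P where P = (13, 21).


k = 8 = 1000_2 (binary, LSB first: 0001)
Double-and-add from P = (13, 21):
  bit 0 = 0: acc unchanged = O
  bit 1 = 0: acc unchanged = O
  bit 2 = 0: acc unchanged = O
  bit 3 = 1: acc = O + (8, 20) = (8, 20)

8P = (8, 20)


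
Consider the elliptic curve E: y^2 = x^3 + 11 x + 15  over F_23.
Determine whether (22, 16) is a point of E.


Check whether y^2 = x^3 + 11 x + 15 (mod 23) for (x, y) = (22, 16).
LHS: y^2 = 16^2 mod 23 = 3
RHS: x^3 + 11 x + 15 = 22^3 + 11*22 + 15 mod 23 = 3
LHS = RHS

Yes, on the curve


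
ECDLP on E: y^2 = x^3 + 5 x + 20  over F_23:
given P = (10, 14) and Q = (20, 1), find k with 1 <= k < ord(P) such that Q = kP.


Enumerate multiples of P until we hit Q = (20, 1):
  1P = (10, 14)
  2P = (21, 5)
  3P = (17, 21)
  4P = (20, 22)
  5P = (1, 7)
  6P = (18, 13)
  7P = (4, 14)
  8P = (9, 9)
  9P = (6, 6)
  10P = (11, 7)
  11P = (5, 20)
  12P = (3, 19)
  13P = (3, 4)
  14P = (5, 3)
  15P = (11, 16)
  16P = (6, 17)
  17P = (9, 14)
  18P = (4, 9)
  19P = (18, 10)
  20P = (1, 16)
  21P = (20, 1)
Match found at i = 21.

k = 21


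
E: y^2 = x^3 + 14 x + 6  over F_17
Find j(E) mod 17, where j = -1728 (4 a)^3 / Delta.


Delta = -16(4 a^3 + 27 b^2) mod 17 = 14
-1728 * (4 a)^3 = -1728 * (4*14)^3 mod 17 = 2
j = 2 * 14^(-1) mod 17 = 5

j = 5 (mod 17)


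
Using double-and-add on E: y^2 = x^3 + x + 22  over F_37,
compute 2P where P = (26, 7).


k = 2 = 10_2 (binary, LSB first: 01)
Double-and-add from P = (26, 7):
  bit 0 = 0: acc unchanged = O
  bit 1 = 1: acc = O + (32, 22) = (32, 22)

2P = (32, 22)


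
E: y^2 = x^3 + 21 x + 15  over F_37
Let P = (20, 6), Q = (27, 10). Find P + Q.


P != Q, so use the chord formula.
s = (y2 - y1) / (x2 - x1) = (4) / (7) mod 37 = 27
x3 = s^2 - x1 - x2 mod 37 = 27^2 - 20 - 27 = 16
y3 = s (x1 - x3) - y1 mod 37 = 27 * (20 - 16) - 6 = 28

P + Q = (16, 28)


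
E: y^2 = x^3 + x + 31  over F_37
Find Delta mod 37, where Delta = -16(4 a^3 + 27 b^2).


4 a^3 + 27 b^2 = 4*1^3 + 27*31^2 = 4 + 25947 = 25951
Delta = -16 * (25951) = -415216
Delta mod 37 = 35

Delta = 35 (mod 37)


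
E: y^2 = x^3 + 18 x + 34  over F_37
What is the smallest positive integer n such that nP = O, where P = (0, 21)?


Compute successive multiples of P until we hit O:
  1P = (0, 21)
  2P = (10, 17)
  3P = (2, 2)
  4P = (5, 8)
  5P = (21, 4)
  6P = (6, 5)
  7P = (34, 8)
  8P = (30, 34)
  ... (continuing to 21P)
  21P = O

ord(P) = 21


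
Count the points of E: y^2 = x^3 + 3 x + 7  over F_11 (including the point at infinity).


For each x in F_11, count y with y^2 = x^3 + 3 x + 7 mod 11:
  x = 1: RHS = 0, y in [0]  -> 1 point(s)
  x = 5: RHS = 4, y in [2, 9]  -> 2 point(s)
  x = 8: RHS = 4, y in [2, 9]  -> 2 point(s)
  x = 9: RHS = 4, y in [2, 9]  -> 2 point(s)
  x = 10: RHS = 3, y in [5, 6]  -> 2 point(s)
Affine points: 9. Add the point at infinity: total = 10.

#E(F_11) = 10


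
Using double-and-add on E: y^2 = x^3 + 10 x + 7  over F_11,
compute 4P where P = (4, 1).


k = 4 = 100_2 (binary, LSB first: 001)
Double-and-add from P = (4, 1):
  bit 0 = 0: acc unchanged = O
  bit 1 = 0: acc unchanged = O
  bit 2 = 1: acc = O + (9, 1) = (9, 1)

4P = (9, 1)


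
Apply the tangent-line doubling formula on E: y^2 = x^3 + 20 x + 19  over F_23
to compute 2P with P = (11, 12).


Doubling: s = (3 x1^2 + a) / (2 y1)
s = (3*11^2 + 20) / (2*12) mod 23 = 15
x3 = s^2 - 2 x1 mod 23 = 15^2 - 2*11 = 19
y3 = s (x1 - x3) - y1 mod 23 = 15 * (11 - 19) - 12 = 6

2P = (19, 6)


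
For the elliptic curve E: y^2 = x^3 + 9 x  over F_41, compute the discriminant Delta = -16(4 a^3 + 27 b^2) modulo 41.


4 a^3 + 27 b^2 = 4*9^3 + 27*0^2 = 2916 + 0 = 2916
Delta = -16 * (2916) = -46656
Delta mod 41 = 2

Delta = 2 (mod 41)


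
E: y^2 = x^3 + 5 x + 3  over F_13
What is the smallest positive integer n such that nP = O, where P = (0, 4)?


Compute successive multiples of P until we hit O:
  1P = (0, 4)
  2P = (1, 10)
  3P = (9, 7)
  4P = (7, 11)
  5P = (7, 2)
  6P = (9, 6)
  7P = (1, 3)
  8P = (0, 9)
  ... (continuing to 9P)
  9P = O

ord(P) = 9


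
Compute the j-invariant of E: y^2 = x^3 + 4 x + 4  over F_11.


Delta = -16(4 a^3 + 27 b^2) mod 11 = 3
-1728 * (4 a)^3 = -1728 * (4*4)^3 mod 11 = 7
j = 7 * 3^(-1) mod 11 = 6

j = 6 (mod 11)


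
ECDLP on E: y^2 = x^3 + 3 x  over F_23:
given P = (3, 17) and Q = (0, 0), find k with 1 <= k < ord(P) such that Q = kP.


Enumerate multiples of P until we hit Q = (0, 0):
  1P = (3, 17)
  2P = (6, 2)
  3P = (16, 2)
  4P = (12, 4)
  5P = (1, 21)
  6P = (0, 0)
Match found at i = 6.

k = 6


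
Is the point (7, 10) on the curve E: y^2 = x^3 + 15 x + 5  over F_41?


Check whether y^2 = x^3 + 15 x + 5 (mod 41) for (x, y) = (7, 10).
LHS: y^2 = 10^2 mod 41 = 18
RHS: x^3 + 15 x + 5 = 7^3 + 15*7 + 5 mod 41 = 2
LHS != RHS

No, not on the curve


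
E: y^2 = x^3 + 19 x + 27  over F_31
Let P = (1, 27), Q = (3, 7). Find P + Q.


P != Q, so use the chord formula.
s = (y2 - y1) / (x2 - x1) = (11) / (2) mod 31 = 21
x3 = s^2 - x1 - x2 mod 31 = 21^2 - 1 - 3 = 3
y3 = s (x1 - x3) - y1 mod 31 = 21 * (1 - 3) - 27 = 24

P + Q = (3, 24)


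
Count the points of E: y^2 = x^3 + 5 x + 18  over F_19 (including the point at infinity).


For each x in F_19, count y with y^2 = x^3 + 5 x + 18 mod 19:
  x = 1: RHS = 5, y in [9, 10]  -> 2 point(s)
  x = 2: RHS = 17, y in [6, 13]  -> 2 point(s)
  x = 4: RHS = 7, y in [8, 11]  -> 2 point(s)
  x = 5: RHS = 16, y in [4, 15]  -> 2 point(s)
  x = 6: RHS = 17, y in [6, 13]  -> 2 point(s)
  x = 7: RHS = 16, y in [4, 15]  -> 2 point(s)
  x = 8: RHS = 0, y in [0]  -> 1 point(s)
  x = 10: RHS = 4, y in [2, 17]  -> 2 point(s)
  x = 11: RHS = 17, y in [6, 13]  -> 2 point(s)
  x = 12: RHS = 1, y in [1, 18]  -> 2 point(s)
  x = 13: RHS = 0, y in [0]  -> 1 point(s)
  x = 14: RHS = 1, y in [1, 18]  -> 2 point(s)
  x = 17: RHS = 0, y in [0]  -> 1 point(s)
Affine points: 23. Add the point at infinity: total = 24.

#E(F_19) = 24


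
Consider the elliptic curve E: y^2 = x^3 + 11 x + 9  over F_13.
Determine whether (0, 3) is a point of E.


Check whether y^2 = x^3 + 11 x + 9 (mod 13) for (x, y) = (0, 3).
LHS: y^2 = 3^2 mod 13 = 9
RHS: x^3 + 11 x + 9 = 0^3 + 11*0 + 9 mod 13 = 9
LHS = RHS

Yes, on the curve


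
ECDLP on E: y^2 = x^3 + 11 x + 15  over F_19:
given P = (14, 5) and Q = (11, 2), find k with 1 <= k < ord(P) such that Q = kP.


Enumerate multiples of P until we hit Q = (11, 2):
  1P = (14, 5)
  2P = (11, 17)
  3P = (10, 17)
  4P = (4, 3)
  5P = (17, 2)
  6P = (8, 8)
  7P = (2, 8)
  8P = (9, 8)
  9P = (7, 6)
  10P = (5, 10)
  11P = (5, 9)
  12P = (7, 13)
  13P = (9, 11)
  14P = (2, 11)
  15P = (8, 11)
  16P = (17, 17)
  17P = (4, 16)
  18P = (10, 2)
  19P = (11, 2)
Match found at i = 19.

k = 19


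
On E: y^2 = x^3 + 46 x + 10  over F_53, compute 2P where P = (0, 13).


Doubling: s = (3 x1^2 + a) / (2 y1)
s = (3*0^2 + 46) / (2*13) mod 53 = 14
x3 = s^2 - 2 x1 mod 53 = 14^2 - 2*0 = 37
y3 = s (x1 - x3) - y1 mod 53 = 14 * (0 - 37) - 13 = 52

2P = (37, 52)


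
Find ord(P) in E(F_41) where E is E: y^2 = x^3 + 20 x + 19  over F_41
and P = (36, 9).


Compute successive multiples of P until we hit O:
  1P = (36, 9)
  2P = (19, 1)
  3P = (18, 26)
  4P = (7, 16)
  5P = (14, 38)
  6P = (14, 3)
  7P = (7, 25)
  8P = (18, 15)
  ... (continuing to 11P)
  11P = O

ord(P) = 11


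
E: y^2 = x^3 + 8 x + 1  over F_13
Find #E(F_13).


For each x in F_13, count y with y^2 = x^3 + 8 x + 1 mod 13:
  x = 0: RHS = 1, y in [1, 12]  -> 2 point(s)
  x = 1: RHS = 10, y in [6, 7]  -> 2 point(s)
  x = 2: RHS = 12, y in [5, 8]  -> 2 point(s)
  x = 3: RHS = 0, y in [0]  -> 1 point(s)
  x = 5: RHS = 10, y in [6, 7]  -> 2 point(s)
  x = 7: RHS = 10, y in [6, 7]  -> 2 point(s)
  x = 9: RHS = 9, y in [3, 10]  -> 2 point(s)
  x = 11: RHS = 3, y in [4, 9]  -> 2 point(s)
Affine points: 15. Add the point at infinity: total = 16.

#E(F_13) = 16


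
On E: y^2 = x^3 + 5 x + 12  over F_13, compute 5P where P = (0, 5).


k = 5 = 101_2 (binary, LSB first: 101)
Double-and-add from P = (0, 5):
  bit 0 = 1: acc = O + (0, 5) = (0, 5)
  bit 1 = 0: acc unchanged = (0, 5)
  bit 2 = 1: acc = (0, 5) + (7, 0) = (2, 2)

5P = (2, 2)


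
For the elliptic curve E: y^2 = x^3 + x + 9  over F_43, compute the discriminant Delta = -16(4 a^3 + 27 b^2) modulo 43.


4 a^3 + 27 b^2 = 4*1^3 + 27*9^2 = 4 + 2187 = 2191
Delta = -16 * (2191) = -35056
Delta mod 43 = 32

Delta = 32 (mod 43)


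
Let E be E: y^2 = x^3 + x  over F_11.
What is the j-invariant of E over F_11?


Delta = -16(4 a^3 + 27 b^2) mod 11 = 2
-1728 * (4 a)^3 = -1728 * (4*1)^3 mod 11 = 2
j = 2 * 2^(-1) mod 11 = 1

j = 1 (mod 11)


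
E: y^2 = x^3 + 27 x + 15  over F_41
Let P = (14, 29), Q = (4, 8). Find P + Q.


P != Q, so use the chord formula.
s = (y2 - y1) / (x2 - x1) = (20) / (31) mod 41 = 39
x3 = s^2 - x1 - x2 mod 41 = 39^2 - 14 - 4 = 27
y3 = s (x1 - x3) - y1 mod 41 = 39 * (14 - 27) - 29 = 38

P + Q = (27, 38)


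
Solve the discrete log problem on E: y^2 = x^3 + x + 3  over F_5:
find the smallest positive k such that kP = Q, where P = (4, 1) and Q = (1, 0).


Enumerate multiples of P until we hit Q = (1, 0):
  1P = (4, 1)
  2P = (1, 0)
Match found at i = 2.

k = 2


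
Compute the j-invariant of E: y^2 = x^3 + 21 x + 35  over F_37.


Delta = -16(4 a^3 + 27 b^2) mod 37 = 10
-1728 * (4 a)^3 = -1728 * (4*21)^3 mod 37 = 11
j = 11 * 10^(-1) mod 37 = 27

j = 27 (mod 37)


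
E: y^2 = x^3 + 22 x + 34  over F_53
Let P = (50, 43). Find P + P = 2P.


Doubling: s = (3 x1^2 + a) / (2 y1)
s = (3*50^2 + 22) / (2*43) mod 53 = 32
x3 = s^2 - 2 x1 mod 53 = 32^2 - 2*50 = 23
y3 = s (x1 - x3) - y1 mod 53 = 32 * (50 - 23) - 43 = 26

2P = (23, 26)


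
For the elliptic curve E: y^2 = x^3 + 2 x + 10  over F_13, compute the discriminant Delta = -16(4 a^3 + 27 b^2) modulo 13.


4 a^3 + 27 b^2 = 4*2^3 + 27*10^2 = 32 + 2700 = 2732
Delta = -16 * (2732) = -43712
Delta mod 13 = 7

Delta = 7 (mod 13)


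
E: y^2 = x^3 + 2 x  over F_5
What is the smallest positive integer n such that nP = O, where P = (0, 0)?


Compute successive multiples of P until we hit O:
  1P = (0, 0)
  2P = O

ord(P) = 2


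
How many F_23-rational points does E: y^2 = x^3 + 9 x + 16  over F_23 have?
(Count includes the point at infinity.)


For each x in F_23, count y with y^2 = x^3 + 9 x + 16 mod 23:
  x = 0: RHS = 16, y in [4, 19]  -> 2 point(s)
  x = 1: RHS = 3, y in [7, 16]  -> 2 point(s)
  x = 3: RHS = 1, y in [1, 22]  -> 2 point(s)
  x = 4: RHS = 1, y in [1, 22]  -> 2 point(s)
  x = 5: RHS = 2, y in [5, 18]  -> 2 point(s)
  x = 7: RHS = 8, y in [10, 13]  -> 2 point(s)
  x = 8: RHS = 2, y in [5, 18]  -> 2 point(s)
  x = 10: RHS = 2, y in [5, 18]  -> 2 point(s)
  x = 12: RHS = 12, y in [9, 14]  -> 2 point(s)
  x = 16: RHS = 1, y in [1, 22]  -> 2 point(s)
  x = 19: RHS = 8, y in [10, 13]  -> 2 point(s)
  x = 20: RHS = 8, y in [10, 13]  -> 2 point(s)
  x = 21: RHS = 13, y in [6, 17]  -> 2 point(s)
  x = 22: RHS = 6, y in [11, 12]  -> 2 point(s)
Affine points: 28. Add the point at infinity: total = 29.

#E(F_23) = 29


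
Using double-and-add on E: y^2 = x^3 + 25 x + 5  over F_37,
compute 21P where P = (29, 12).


k = 21 = 10101_2 (binary, LSB first: 10101)
Double-and-add from P = (29, 12):
  bit 0 = 1: acc = O + (29, 12) = (29, 12)
  bit 1 = 0: acc unchanged = (29, 12)
  bit 2 = 1: acc = (29, 12) + (25, 30) = (31, 34)
  bit 3 = 0: acc unchanged = (31, 34)
  bit 4 = 1: acc = (31, 34) + (5, 12) = (5, 25)

21P = (5, 25)


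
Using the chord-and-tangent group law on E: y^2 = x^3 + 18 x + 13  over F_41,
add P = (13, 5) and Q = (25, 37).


P != Q, so use the chord formula.
s = (y2 - y1) / (x2 - x1) = (32) / (12) mod 41 = 30
x3 = s^2 - x1 - x2 mod 41 = 30^2 - 13 - 25 = 1
y3 = s (x1 - x3) - y1 mod 41 = 30 * (13 - 1) - 5 = 27

P + Q = (1, 27)


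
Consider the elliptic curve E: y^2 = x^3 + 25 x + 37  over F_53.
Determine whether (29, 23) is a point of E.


Check whether y^2 = x^3 + 25 x + 37 (mod 53) for (x, y) = (29, 23).
LHS: y^2 = 23^2 mod 53 = 52
RHS: x^3 + 25 x + 37 = 29^3 + 25*29 + 37 mod 53 = 29
LHS != RHS

No, not on the curve


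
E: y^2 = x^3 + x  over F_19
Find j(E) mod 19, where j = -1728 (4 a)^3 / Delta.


Delta = -16(4 a^3 + 27 b^2) mod 19 = 12
-1728 * (4 a)^3 = -1728 * (4*1)^3 mod 19 = 7
j = 7 * 12^(-1) mod 19 = 18

j = 18 (mod 19)


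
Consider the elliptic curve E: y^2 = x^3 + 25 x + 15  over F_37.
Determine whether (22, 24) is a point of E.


Check whether y^2 = x^3 + 25 x + 15 (mod 37) for (x, y) = (22, 24).
LHS: y^2 = 24^2 mod 37 = 21
RHS: x^3 + 25 x + 15 = 22^3 + 25*22 + 15 mod 37 = 2
LHS != RHS

No, not on the curve


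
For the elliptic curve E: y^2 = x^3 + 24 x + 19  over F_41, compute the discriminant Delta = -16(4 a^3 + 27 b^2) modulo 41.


4 a^3 + 27 b^2 = 4*24^3 + 27*19^2 = 55296 + 9747 = 65043
Delta = -16 * (65043) = -1040688
Delta mod 41 = 15

Delta = 15 (mod 41)


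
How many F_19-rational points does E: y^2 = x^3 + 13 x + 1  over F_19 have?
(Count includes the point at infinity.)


For each x in F_19, count y with y^2 = x^3 + 13 x + 1 mod 19:
  x = 0: RHS = 1, y in [1, 18]  -> 2 point(s)
  x = 2: RHS = 16, y in [4, 15]  -> 2 point(s)
  x = 5: RHS = 1, y in [1, 18]  -> 2 point(s)
  x = 7: RHS = 17, y in [6, 13]  -> 2 point(s)
  x = 8: RHS = 9, y in [3, 16]  -> 2 point(s)
  x = 9: RHS = 11, y in [7, 12]  -> 2 point(s)
  x = 12: RHS = 4, y in [2, 17]  -> 2 point(s)
  x = 13: RHS = 11, y in [7, 12]  -> 2 point(s)
  x = 14: RHS = 1, y in [1, 18]  -> 2 point(s)
  x = 16: RHS = 11, y in [7, 12]  -> 2 point(s)
  x = 17: RHS = 5, y in [9, 10]  -> 2 point(s)
  x = 18: RHS = 6, y in [5, 14]  -> 2 point(s)
Affine points: 24. Add the point at infinity: total = 25.

#E(F_19) = 25


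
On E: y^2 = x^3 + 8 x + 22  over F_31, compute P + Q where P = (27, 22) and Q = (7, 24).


P != Q, so use the chord formula.
s = (y2 - y1) / (x2 - x1) = (2) / (11) mod 31 = 3
x3 = s^2 - x1 - x2 mod 31 = 3^2 - 27 - 7 = 6
y3 = s (x1 - x3) - y1 mod 31 = 3 * (27 - 6) - 22 = 10

P + Q = (6, 10)


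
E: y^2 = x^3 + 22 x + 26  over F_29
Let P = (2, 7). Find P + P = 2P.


Doubling: s = (3 x1^2 + a) / (2 y1)
s = (3*2^2 + 22) / (2*7) mod 29 = 19
x3 = s^2 - 2 x1 mod 29 = 19^2 - 2*2 = 9
y3 = s (x1 - x3) - y1 mod 29 = 19 * (2 - 9) - 7 = 5

2P = (9, 5)


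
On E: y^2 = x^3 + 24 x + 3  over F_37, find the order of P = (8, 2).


Compute successive multiples of P until we hit O:
  1P = (8, 2)
  2P = (14, 7)
  3P = (27, 13)
  4P = (5, 27)
  5P = (3, 18)
  6P = (17, 12)
  7P = (21, 0)
  8P = (17, 25)
  ... (continuing to 14P)
  14P = O

ord(P) = 14


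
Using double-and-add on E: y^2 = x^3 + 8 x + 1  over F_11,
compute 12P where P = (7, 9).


k = 12 = 1100_2 (binary, LSB first: 0011)
Double-and-add from P = (7, 9):
  bit 0 = 0: acc unchanged = O
  bit 1 = 0: acc unchanged = O
  bit 2 = 1: acc = O + (8, 7) = (8, 7)
  bit 3 = 1: acc = (8, 7) + (4, 3) = (0, 1)

12P = (0, 1)


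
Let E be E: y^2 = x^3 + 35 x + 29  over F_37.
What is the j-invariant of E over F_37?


Delta = -16(4 a^3 + 27 b^2) mod 37 = 22
-1728 * (4 a)^3 = -1728 * (4*35)^3 mod 37 = 29
j = 29 * 22^(-1) mod 37 = 3

j = 3 (mod 37)


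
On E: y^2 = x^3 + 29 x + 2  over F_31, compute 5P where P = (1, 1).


k = 5 = 101_2 (binary, LSB first: 101)
Double-and-add from P = (1, 1):
  bit 0 = 1: acc = O + (1, 1) = (1, 1)
  bit 1 = 0: acc unchanged = (1, 1)
  bit 2 = 1: acc = (1, 1) + (6, 19) = (1, 30)

5P = (1, 30)


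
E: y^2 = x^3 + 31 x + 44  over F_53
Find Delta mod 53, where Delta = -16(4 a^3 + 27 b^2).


4 a^3 + 27 b^2 = 4*31^3 + 27*44^2 = 119164 + 52272 = 171436
Delta = -16 * (171436) = -2742976
Delta mod 53 = 39

Delta = 39 (mod 53)


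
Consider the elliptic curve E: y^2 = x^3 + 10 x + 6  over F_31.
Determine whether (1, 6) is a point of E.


Check whether y^2 = x^3 + 10 x + 6 (mod 31) for (x, y) = (1, 6).
LHS: y^2 = 6^2 mod 31 = 5
RHS: x^3 + 10 x + 6 = 1^3 + 10*1 + 6 mod 31 = 17
LHS != RHS

No, not on the curve


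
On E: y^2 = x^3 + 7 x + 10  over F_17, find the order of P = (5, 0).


Compute successive multiples of P until we hit O:
  1P = (5, 0)
  2P = O

ord(P) = 2


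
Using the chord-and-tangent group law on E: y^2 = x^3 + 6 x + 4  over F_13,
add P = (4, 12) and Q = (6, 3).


P != Q, so use the chord formula.
s = (y2 - y1) / (x2 - x1) = (4) / (2) mod 13 = 2
x3 = s^2 - x1 - x2 mod 13 = 2^2 - 4 - 6 = 7
y3 = s (x1 - x3) - y1 mod 13 = 2 * (4 - 7) - 12 = 8

P + Q = (7, 8)


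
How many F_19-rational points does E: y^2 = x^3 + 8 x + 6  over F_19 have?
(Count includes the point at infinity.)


For each x in F_19, count y with y^2 = x^3 + 8 x + 6 mod 19:
  x = 0: RHS = 6, y in [5, 14]  -> 2 point(s)
  x = 2: RHS = 11, y in [7, 12]  -> 2 point(s)
  x = 3: RHS = 0, y in [0]  -> 1 point(s)
  x = 4: RHS = 7, y in [8, 11]  -> 2 point(s)
  x = 5: RHS = 0, y in [0]  -> 1 point(s)
  x = 6: RHS = 4, y in [2, 17]  -> 2 point(s)
  x = 7: RHS = 6, y in [5, 14]  -> 2 point(s)
  x = 9: RHS = 9, y in [3, 16]  -> 2 point(s)
  x = 11: RHS = 0, y in [0]  -> 1 point(s)
  x = 12: RHS = 6, y in [5, 14]  -> 2 point(s)
  x = 15: RHS = 5, y in [9, 10]  -> 2 point(s)
  x = 17: RHS = 1, y in [1, 18]  -> 2 point(s)
  x = 18: RHS = 16, y in [4, 15]  -> 2 point(s)
Affine points: 23. Add the point at infinity: total = 24.

#E(F_19) = 24


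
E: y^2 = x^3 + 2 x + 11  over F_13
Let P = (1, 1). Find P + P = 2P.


Doubling: s = (3 x1^2 + a) / (2 y1)
s = (3*1^2 + 2) / (2*1) mod 13 = 9
x3 = s^2 - 2 x1 mod 13 = 9^2 - 2*1 = 1
y3 = s (x1 - x3) - y1 mod 13 = 9 * (1 - 1) - 1 = 12

2P = (1, 12)


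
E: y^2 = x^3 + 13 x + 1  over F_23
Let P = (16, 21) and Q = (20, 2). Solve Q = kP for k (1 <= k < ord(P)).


Enumerate multiples of P until we hit Q = (20, 2):
  1P = (16, 21)
  2P = (4, 5)
  3P = (15, 11)
  4P = (0, 1)
  5P = (10, 21)
  6P = (20, 2)
Match found at i = 6.

k = 6


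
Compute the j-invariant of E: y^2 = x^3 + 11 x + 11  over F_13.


Delta = -16(4 a^3 + 27 b^2) mod 13 = 6
-1728 * (4 a)^3 = -1728 * (4*11)^3 mod 13 = 8
j = 8 * 6^(-1) mod 13 = 10

j = 10 (mod 13)


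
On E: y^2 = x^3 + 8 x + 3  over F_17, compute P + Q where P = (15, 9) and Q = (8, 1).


P != Q, so use the chord formula.
s = (y2 - y1) / (x2 - x1) = (9) / (10) mod 17 = 6
x3 = s^2 - x1 - x2 mod 17 = 6^2 - 15 - 8 = 13
y3 = s (x1 - x3) - y1 mod 17 = 6 * (15 - 13) - 9 = 3

P + Q = (13, 3)


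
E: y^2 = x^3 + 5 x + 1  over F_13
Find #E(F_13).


For each x in F_13, count y with y^2 = x^3 + 5 x + 1 mod 13:
  x = 0: RHS = 1, y in [1, 12]  -> 2 point(s)
  x = 3: RHS = 4, y in [2, 11]  -> 2 point(s)
  x = 6: RHS = 0, y in [0]  -> 1 point(s)
  x = 11: RHS = 9, y in [3, 10]  -> 2 point(s)
Affine points: 7. Add the point at infinity: total = 8.

#E(F_13) = 8


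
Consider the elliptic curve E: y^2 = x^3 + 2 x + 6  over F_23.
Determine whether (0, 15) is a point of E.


Check whether y^2 = x^3 + 2 x + 6 (mod 23) for (x, y) = (0, 15).
LHS: y^2 = 15^2 mod 23 = 18
RHS: x^3 + 2 x + 6 = 0^3 + 2*0 + 6 mod 23 = 6
LHS != RHS

No, not on the curve


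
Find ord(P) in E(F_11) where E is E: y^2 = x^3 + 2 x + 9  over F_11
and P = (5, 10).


Compute successive multiples of P until we hit O:
  1P = (5, 10)
  2P = (1, 1)
  3P = (8, 8)
  4P = (7, 6)
  5P = (3, 8)
  6P = (4, 2)
  7P = (0, 8)
  8P = (0, 3)
  ... (continuing to 15P)
  15P = O

ord(P) = 15


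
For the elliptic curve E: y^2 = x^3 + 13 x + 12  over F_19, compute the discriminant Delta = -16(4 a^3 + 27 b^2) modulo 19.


4 a^3 + 27 b^2 = 4*13^3 + 27*12^2 = 8788 + 3888 = 12676
Delta = -16 * (12676) = -202816
Delta mod 19 = 9

Delta = 9 (mod 19)


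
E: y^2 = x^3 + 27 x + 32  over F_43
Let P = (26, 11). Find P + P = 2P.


Doubling: s = (3 x1^2 + a) / (2 y1)
s = (3*26^2 + 27) / (2*11) mod 43 = 25
x3 = s^2 - 2 x1 mod 43 = 25^2 - 2*26 = 14
y3 = s (x1 - x3) - y1 mod 43 = 25 * (26 - 14) - 11 = 31

2P = (14, 31)


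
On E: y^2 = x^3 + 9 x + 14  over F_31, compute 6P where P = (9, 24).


k = 6 = 110_2 (binary, LSB first: 011)
Double-and-add from P = (9, 24):
  bit 0 = 0: acc unchanged = O
  bit 1 = 1: acc = O + (27, 21) = (27, 21)
  bit 2 = 1: acc = (27, 21) + (10, 22) = (22, 17)

6P = (22, 17)


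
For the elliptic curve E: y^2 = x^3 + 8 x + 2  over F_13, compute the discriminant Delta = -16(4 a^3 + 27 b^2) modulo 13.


4 a^3 + 27 b^2 = 4*8^3 + 27*2^2 = 2048 + 108 = 2156
Delta = -16 * (2156) = -34496
Delta mod 13 = 6

Delta = 6 (mod 13)


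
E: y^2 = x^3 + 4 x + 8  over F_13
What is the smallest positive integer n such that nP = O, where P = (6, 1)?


Compute successive multiples of P until we hit O:
  1P = (6, 1)
  2P = (4, 7)
  3P = (12, 4)
  4P = (5, 6)
  5P = (1, 0)
  6P = (5, 7)
  7P = (12, 9)
  8P = (4, 6)
  ... (continuing to 10P)
  10P = O

ord(P) = 10


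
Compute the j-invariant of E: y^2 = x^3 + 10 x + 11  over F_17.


Delta = -16(4 a^3 + 27 b^2) mod 17 = 8
-1728 * (4 a)^3 = -1728 * (4*10)^3 mod 17 = 4
j = 4 * 8^(-1) mod 17 = 9

j = 9 (mod 17)


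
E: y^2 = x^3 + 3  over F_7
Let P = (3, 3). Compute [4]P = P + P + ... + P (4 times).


k = 4 = 100_2 (binary, LSB first: 001)
Double-and-add from P = (3, 3):
  bit 0 = 0: acc unchanged = O
  bit 1 = 0: acc unchanged = O
  bit 2 = 1: acc = O + (5, 4) = (5, 4)

4P = (5, 4)


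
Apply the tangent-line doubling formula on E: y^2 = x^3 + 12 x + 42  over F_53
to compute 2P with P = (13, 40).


Doubling: s = (3 x1^2 + a) / (2 y1)
s = (3*13^2 + 12) / (2*40) mod 53 = 31
x3 = s^2 - 2 x1 mod 53 = 31^2 - 2*13 = 34
y3 = s (x1 - x3) - y1 mod 53 = 31 * (13 - 34) - 40 = 51

2P = (34, 51)


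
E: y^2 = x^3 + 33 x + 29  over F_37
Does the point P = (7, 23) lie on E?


Check whether y^2 = x^3 + 33 x + 29 (mod 37) for (x, y) = (7, 23).
LHS: y^2 = 23^2 mod 37 = 11
RHS: x^3 + 33 x + 29 = 7^3 + 33*7 + 29 mod 37 = 11
LHS = RHS

Yes, on the curve


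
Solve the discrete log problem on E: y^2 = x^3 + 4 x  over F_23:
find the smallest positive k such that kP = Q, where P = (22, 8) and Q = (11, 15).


Enumerate multiples of P until we hit Q = (11, 15):
  1P = (22, 8)
  2P = (3, 19)
  3P = (7, 16)
  4P = (18, 19)
  5P = (15, 13)
  6P = (2, 4)
  7P = (11, 8)
  8P = (13, 15)
  9P = (17, 6)
  10P = (9, 11)
  11P = (19, 9)
  12P = (0, 0)
  13P = (19, 14)
  14P = (9, 12)
  15P = (17, 17)
  16P = (13, 8)
  17P = (11, 15)
Match found at i = 17.

k = 17


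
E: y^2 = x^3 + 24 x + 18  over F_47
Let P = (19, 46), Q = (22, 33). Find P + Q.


P != Q, so use the chord formula.
s = (y2 - y1) / (x2 - x1) = (34) / (3) mod 47 = 27
x3 = s^2 - x1 - x2 mod 47 = 27^2 - 19 - 22 = 30
y3 = s (x1 - x3) - y1 mod 47 = 27 * (19 - 30) - 46 = 33

P + Q = (30, 33)


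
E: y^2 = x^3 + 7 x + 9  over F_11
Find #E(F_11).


For each x in F_11, count y with y^2 = x^3 + 7 x + 9 mod 11:
  x = 0: RHS = 9, y in [3, 8]  -> 2 point(s)
  x = 2: RHS = 9, y in [3, 8]  -> 2 point(s)
  x = 5: RHS = 4, y in [2, 9]  -> 2 point(s)
  x = 6: RHS = 3, y in [5, 6]  -> 2 point(s)
  x = 7: RHS = 5, y in [4, 7]  -> 2 point(s)
  x = 8: RHS = 5, y in [4, 7]  -> 2 point(s)
  x = 9: RHS = 9, y in [3, 8]  -> 2 point(s)
  x = 10: RHS = 1, y in [1, 10]  -> 2 point(s)
Affine points: 16. Add the point at infinity: total = 17.

#E(F_11) = 17


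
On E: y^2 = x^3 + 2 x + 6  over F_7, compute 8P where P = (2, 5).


k = 8 = 1000_2 (binary, LSB first: 0001)
Double-and-add from P = (2, 5):
  bit 0 = 0: acc unchanged = O
  bit 1 = 0: acc unchanged = O
  bit 2 = 0: acc unchanged = O
  bit 3 = 1: acc = O + (4, 6) = (4, 6)

8P = (4, 6)


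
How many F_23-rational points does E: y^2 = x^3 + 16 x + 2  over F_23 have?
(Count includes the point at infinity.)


For each x in F_23, count y with y^2 = x^3 + 16 x + 2 mod 23:
  x = 0: RHS = 2, y in [5, 18]  -> 2 point(s)
  x = 3: RHS = 8, y in [10, 13]  -> 2 point(s)
  x = 5: RHS = 0, y in [0]  -> 1 point(s)
  x = 9: RHS = 1, y in [1, 22]  -> 2 point(s)
  x = 10: RHS = 12, y in [9, 14]  -> 2 point(s)
  x = 12: RHS = 13, y in [6, 17]  -> 2 point(s)
  x = 14: RHS = 3, y in [7, 16]  -> 2 point(s)
  x = 15: RHS = 6, y in [11, 12]  -> 2 point(s)
  x = 17: RHS = 12, y in [9, 14]  -> 2 point(s)
  x = 18: RHS = 4, y in [2, 21]  -> 2 point(s)
  x = 19: RHS = 12, y in [9, 14]  -> 2 point(s)
  x = 21: RHS = 8, y in [10, 13]  -> 2 point(s)
  x = 22: RHS = 8, y in [10, 13]  -> 2 point(s)
Affine points: 25. Add the point at infinity: total = 26.

#E(F_23) = 26


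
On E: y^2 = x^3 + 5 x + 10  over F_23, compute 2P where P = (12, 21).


Doubling: s = (3 x1^2 + a) / (2 y1)
s = (3*12^2 + 5) / (2*21) mod 23 = 0
x3 = s^2 - 2 x1 mod 23 = 0^2 - 2*12 = 22
y3 = s (x1 - x3) - y1 mod 23 = 0 * (12 - 22) - 21 = 2

2P = (22, 2)


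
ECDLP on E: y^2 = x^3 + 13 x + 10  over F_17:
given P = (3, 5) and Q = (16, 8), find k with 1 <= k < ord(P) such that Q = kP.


Enumerate multiples of P until we hit Q = (16, 8):
  1P = (3, 5)
  2P = (10, 1)
  3P = (13, 8)
  4P = (5, 8)
  5P = (7, 6)
  6P = (6, 7)
  7P = (16, 9)
  8P = (16, 8)
Match found at i = 8.

k = 8


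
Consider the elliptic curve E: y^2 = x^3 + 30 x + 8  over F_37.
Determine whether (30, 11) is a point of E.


Check whether y^2 = x^3 + 30 x + 8 (mod 37) for (x, y) = (30, 11).
LHS: y^2 = 11^2 mod 37 = 10
RHS: x^3 + 30 x + 8 = 30^3 + 30*30 + 8 mod 37 = 10
LHS = RHS

Yes, on the curve


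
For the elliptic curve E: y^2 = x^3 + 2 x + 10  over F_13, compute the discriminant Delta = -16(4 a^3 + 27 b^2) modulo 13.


4 a^3 + 27 b^2 = 4*2^3 + 27*10^2 = 32 + 2700 = 2732
Delta = -16 * (2732) = -43712
Delta mod 13 = 7

Delta = 7 (mod 13)


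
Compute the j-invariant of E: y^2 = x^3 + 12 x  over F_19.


Delta = -16(4 a^3 + 27 b^2) mod 19 = 7
-1728 * (4 a)^3 = -1728 * (4*12)^3 mod 19 = 12
j = 12 * 7^(-1) mod 19 = 18

j = 18 (mod 19)


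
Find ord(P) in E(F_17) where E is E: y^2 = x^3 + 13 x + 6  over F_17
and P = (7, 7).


Compute successive multiples of P until we hit O:
  1P = (7, 7)
  2P = (16, 14)
  3P = (3, 15)
  4P = (11, 1)
  5P = (14, 12)
  6P = (9, 11)
  7P = (5, 14)
  8P = (13, 14)
  ... (continuing to 17P)
  17P = O

ord(P) = 17


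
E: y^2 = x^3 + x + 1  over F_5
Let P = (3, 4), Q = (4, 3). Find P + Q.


P != Q, so use the chord formula.
s = (y2 - y1) / (x2 - x1) = (4) / (1) mod 5 = 4
x3 = s^2 - x1 - x2 mod 5 = 4^2 - 3 - 4 = 4
y3 = s (x1 - x3) - y1 mod 5 = 4 * (3 - 4) - 4 = 2

P + Q = (4, 2)


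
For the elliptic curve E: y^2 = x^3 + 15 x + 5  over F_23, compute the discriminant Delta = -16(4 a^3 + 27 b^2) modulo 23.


4 a^3 + 27 b^2 = 4*15^3 + 27*5^2 = 13500 + 675 = 14175
Delta = -16 * (14175) = -226800
Delta mod 23 = 3

Delta = 3 (mod 23)
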